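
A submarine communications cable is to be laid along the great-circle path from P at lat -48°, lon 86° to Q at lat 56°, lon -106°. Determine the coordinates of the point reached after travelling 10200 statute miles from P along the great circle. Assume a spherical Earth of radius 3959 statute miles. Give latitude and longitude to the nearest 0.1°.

The haversine formula gives a central angle δ ≈ 2.952 rad (169.1°) between the endpoints. The total great-circle distance is δ·R ≈ 2.952 × 3959 ≈ 11687 mi, so the target fraction is f = 10200/11687 ≈ 0.873.
Interpolate at f ≈ 0.873 with slerp weights a = sin((1−f)δ)/sin δ ≈ 1.947, b = sin(fδ)/sin δ ≈ 2.843.
p = a·p₁ + b·p₂ ≈ (-0.347, -0.228, 0.910); φ = arcsin(p_z) ≈ 65.45°, λ = atan2(p_y, p_x) ≈ -146.69°.

≈ lat 65.4°, lon -146.7°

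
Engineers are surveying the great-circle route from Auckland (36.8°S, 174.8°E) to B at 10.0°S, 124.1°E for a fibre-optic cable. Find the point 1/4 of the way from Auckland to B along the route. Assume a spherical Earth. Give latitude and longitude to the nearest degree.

≈ 32°S, 160°E

From cos δ = sin φ₁ sin φ₂ + cos φ₁ cos φ₂ cos Δλ, the central angle is δ ≈ 0.923 rad (52.9°).
Interpolate at f = 1/4 with slerp weights a = sin((1−f)δ)/sin δ ≈ 0.800, b = sin(fδ)/sin δ ≈ 0.287.
p = a·p₁ + b·p₂ ≈ (-0.797, 0.292, -0.529); φ = arcsin(p_z) ≈ -31.96°, λ = atan2(p_y, p_x) ≈ 159.87°.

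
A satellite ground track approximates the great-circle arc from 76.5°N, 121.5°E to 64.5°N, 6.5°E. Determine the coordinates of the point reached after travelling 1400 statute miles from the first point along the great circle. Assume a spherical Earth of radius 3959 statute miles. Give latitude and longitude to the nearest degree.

≈ 76°N, 27°E

Write both endpoints as unit vectors p₁, p₂ with components (cos φ cos λ, cos φ sin λ, sin φ).
The central angle between the endpoints is δ = arccos(p₁·p₂) ≈ 0.582 rad (33.4°). The total great-circle distance is δ·R ≈ 0.582 × 3959 ≈ 2306 mi, so the target fraction is f = 1400/2306 ≈ 0.607.
Interpolate at f ≈ 0.607 with slerp weights a = sin((1−f)δ)/sin δ ≈ 0.412, b = sin(fδ)/sin δ ≈ 0.630.
p = a·p₁ + b·p₂ ≈ (0.219, 0.113, 0.969); φ = arcsin(p_z) ≈ 75.74°, λ = atan2(p_y, p_x) ≈ 27.24°.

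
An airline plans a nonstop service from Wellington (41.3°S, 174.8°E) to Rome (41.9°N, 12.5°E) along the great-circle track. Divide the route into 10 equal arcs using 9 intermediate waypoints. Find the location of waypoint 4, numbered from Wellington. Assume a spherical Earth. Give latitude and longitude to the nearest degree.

From cos δ = sin φ₁ sin φ₂ + cos φ₁ cos φ₂ cos Δλ, the central angle is δ ≈ 2.911 rad (166.8°).
Interpolate at f = 4/10 with slerp weights a = sin((1−f)δ)/sin δ ≈ 4.303, b = sin(fδ)/sin δ ≈ 4.015.
p = a·p₁ + b·p₂ ≈ (-0.302, 0.940, -0.159); φ = arcsin(p_z) ≈ -9.16°, λ = atan2(p_y, p_x) ≈ 107.84°.

≈ (9°S, 108°E)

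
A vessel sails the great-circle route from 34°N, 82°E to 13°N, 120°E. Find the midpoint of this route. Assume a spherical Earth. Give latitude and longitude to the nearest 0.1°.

Convert each endpoint to a unit vector on the sphere (x = cos φ cos λ, y = cos φ sin λ, z = sin φ).
The central angle between the endpoints is δ = arccos(p₁·p₂) ≈ 0.704 rad (40.3°).
Interpolate at f = 1/2 with slerp weights a = sin((1−f)δ)/sin δ ≈ 0.533, b = sin(fδ)/sin δ ≈ 0.533.
p = a·p₁ + b·p₂ ≈ (-0.198, 0.887, 0.418); φ = arcsin(p_z) ≈ 24.69°, λ = atan2(p_y, p_x) ≈ 102.59°.

≈ 24.7°N, 102.6°E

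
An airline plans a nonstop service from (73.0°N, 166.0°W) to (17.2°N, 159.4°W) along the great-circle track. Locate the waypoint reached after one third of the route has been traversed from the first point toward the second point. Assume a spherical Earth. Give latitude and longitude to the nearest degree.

The haversine formula gives a central angle δ ≈ 0.976 rad (55.9°) between the endpoints.
Interpolate at f = 1/3 with slerp weights a = sin((1−f)δ)/sin δ ≈ 0.731, b = sin(fδ)/sin δ ≈ 0.386.
p = a·p₁ + b·p₂ ≈ (-0.553, -0.181, 0.813); φ = arcsin(p_z) ≈ 54.44°, λ = atan2(p_y, p_x) ≈ -161.82°.

≈ (54°N, 162°W)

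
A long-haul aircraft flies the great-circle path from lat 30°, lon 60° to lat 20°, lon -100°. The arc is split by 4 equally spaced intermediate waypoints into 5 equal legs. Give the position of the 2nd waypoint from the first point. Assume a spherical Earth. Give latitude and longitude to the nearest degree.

The haversine formula gives a central angle δ ≈ 2.206 rad (126.4°) between the endpoints.
Interpolate at f = 2/5 with slerp weights a = sin((1−f)δ)/sin δ ≈ 1.205, b = sin(fδ)/sin δ ≈ 0.960.
p = a·p₁ + b·p₂ ≈ (0.365, 0.016, 0.931); φ = arcsin(p_z) ≈ 68.56°, λ = atan2(p_y, p_x) ≈ 2.43°.

≈ lat 69°, lon 2°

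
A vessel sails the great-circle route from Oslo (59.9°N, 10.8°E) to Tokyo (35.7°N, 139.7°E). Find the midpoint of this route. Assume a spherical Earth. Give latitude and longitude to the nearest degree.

≈ 66°N, 102°E

Write both endpoints as unit vectors p₁, p₂ with components (cos φ cos λ, cos φ sin λ, sin φ).
The central angle between the endpoints is δ = arccos(p₁·p₂) ≈ 1.319 rad (75.6°).
Interpolate at f = 1/2 with slerp weights a = sin((1−f)δ)/sin δ ≈ 0.633, b = sin(fδ)/sin δ ≈ 0.633.
p = a·p₁ + b·p₂ ≈ (-0.080, 0.392, 0.917); φ = arcsin(p_z) ≈ 66.43°, λ = atan2(p_y, p_x) ≈ 101.57°.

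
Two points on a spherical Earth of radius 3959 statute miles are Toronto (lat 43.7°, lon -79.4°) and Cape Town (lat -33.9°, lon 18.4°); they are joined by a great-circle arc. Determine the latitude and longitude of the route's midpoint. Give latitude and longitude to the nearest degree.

≈ lat 7°, lon -26°

From cos δ = sin φ₁ sin φ₂ + cos φ₁ cos φ₂ cos Δλ, the central angle is δ ≈ 2.056 rad (117.8°).
Interpolate at f = 1/2 with slerp weights a = sin((1−f)δ)/sin δ ≈ 0.968, b = sin(fδ)/sin δ ≈ 0.968.
p = a·p₁ + b·p₂ ≈ (0.891, -0.434, 0.129); φ = arcsin(p_z) ≈ 7.41°, λ = atan2(p_y, p_x) ≈ -25.98°.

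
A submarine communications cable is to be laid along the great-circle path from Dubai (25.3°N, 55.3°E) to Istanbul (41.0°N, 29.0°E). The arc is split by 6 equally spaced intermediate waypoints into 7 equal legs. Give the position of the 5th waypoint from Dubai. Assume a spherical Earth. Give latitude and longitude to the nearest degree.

≈ 37°N, 38°E

Convert each endpoint to a unit vector on the sphere (x = cos φ cos λ, y = cos φ sin λ, z = sin φ).
The central angle between the endpoints is δ = arccos(p₁·p₂) ≈ 0.469 rad (26.9°).
Interpolate at f = 5/7 with slerp weights a = sin((1−f)δ)/sin δ ≈ 0.296, b = sin(fδ)/sin δ ≈ 0.727.
p = a·p₁ + b·p₂ ≈ (0.632, 0.486, 0.604); φ = arcsin(p_z) ≈ 37.12°, λ = atan2(p_y, p_x) ≈ 37.54°.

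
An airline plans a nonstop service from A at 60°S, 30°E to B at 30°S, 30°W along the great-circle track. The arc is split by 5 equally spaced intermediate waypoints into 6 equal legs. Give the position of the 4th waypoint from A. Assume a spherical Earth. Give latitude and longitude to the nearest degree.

Convert each endpoint to a unit vector on the sphere (x = cos φ cos λ, y = cos φ sin λ, z = sin φ).
The central angle between the endpoints is δ = arccos(p₁·p₂) ≈ 0.864 rad (49.5°).
Interpolate at f = 4/6 with slerp weights a = sin((1−f)δ)/sin δ ≈ 0.373, b = sin(fδ)/sin δ ≈ 0.716.
p = a·p₁ + b·p₂ ≈ (0.699, -0.217, -0.682); φ = arcsin(p_z) ≈ -42.97°, λ = atan2(p_y, p_x) ≈ -17.23°.

≈ 43°S, 17°W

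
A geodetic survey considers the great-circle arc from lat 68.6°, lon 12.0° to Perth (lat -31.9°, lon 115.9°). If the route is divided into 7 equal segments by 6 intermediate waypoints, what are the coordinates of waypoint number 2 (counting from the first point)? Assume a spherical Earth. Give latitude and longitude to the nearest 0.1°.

≈ lat 49.2°, lon 74.8°

Write both endpoints as unit vectors p₁, p₂ with components (cos φ cos λ, cos φ sin λ, sin φ).
The central angle between the endpoints is δ = arccos(p₁·p₂) ≈ 2.173 rad (124.5°).
Interpolate at f = 2/7 with slerp weights a = sin((1−f)δ)/sin δ ≈ 1.213, b = sin(fδ)/sin δ ≈ 0.706.
p = a·p₁ + b·p₂ ≈ (0.171, 0.631, 0.757); φ = arcsin(p_z) ≈ 49.16°, λ = atan2(p_y, p_x) ≈ 74.82°.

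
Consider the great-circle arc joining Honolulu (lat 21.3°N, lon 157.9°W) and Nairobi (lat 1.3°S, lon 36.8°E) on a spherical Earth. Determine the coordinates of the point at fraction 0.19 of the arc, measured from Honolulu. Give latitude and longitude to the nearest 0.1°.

From cos δ = sin φ₁ sin φ₂ + cos φ₁ cos φ₂ cos Δλ, the central angle is δ ≈ 2.712 rad (155.4°).
Interpolate at f = 0.19 with slerp weights a = sin((1−f)δ)/sin δ ≈ 1.946, b = sin(fδ)/sin δ ≈ 1.184.
p = a·p₁ + b·p₂ ≈ (-0.733, 0.027, 0.680); φ = arcsin(p_z) ≈ 42.85°, λ = atan2(p_y, p_x) ≈ 177.92°.

≈ lat 42.9°N, lon 177.9°E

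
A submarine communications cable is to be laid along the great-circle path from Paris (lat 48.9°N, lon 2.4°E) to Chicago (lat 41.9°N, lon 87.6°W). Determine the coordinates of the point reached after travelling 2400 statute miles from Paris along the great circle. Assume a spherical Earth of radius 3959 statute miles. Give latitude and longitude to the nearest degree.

≈ lat 54°N, lon 54°W

Convert each endpoint to a unit vector on the sphere (x = cos φ cos λ, y = cos φ sin λ, z = sin φ).
The central angle between the endpoints is δ = arccos(p₁·p₂) ≈ 1.043 rad (59.8°). The total great-circle distance is δ·R ≈ 1.043 × 3959 ≈ 4131 mi, so the target fraction is f = 2400/4131 ≈ 0.581.
Interpolate at f ≈ 0.581 with slerp weights a = sin((1−f)δ)/sin δ ≈ 0.490, b = sin(fδ)/sin δ ≈ 0.659.
p = a·p₁ + b·p₂ ≈ (0.342, -0.477, 0.810); φ = arcsin(p_z) ≈ 54.05°, λ = atan2(p_y, p_x) ≈ -54.32°.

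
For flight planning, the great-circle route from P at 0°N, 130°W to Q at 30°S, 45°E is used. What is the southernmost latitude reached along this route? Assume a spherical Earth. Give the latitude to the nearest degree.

The great circle lies in the plane with unit normal n̂ = (p₁ × p₂)/|p₁ × p₂|.
Here n̂_z ≈ +0.149; the vertex latitude is φ_max = arccos|n̂_z| ≈ 81.4°.
Check via Clairaut: cos φ_max = |cos φ₁| · sin C = cos(0.0°)·sin(171.4°) ≈ 0.149, again giving ≈ 81.4°.

≈ 81°S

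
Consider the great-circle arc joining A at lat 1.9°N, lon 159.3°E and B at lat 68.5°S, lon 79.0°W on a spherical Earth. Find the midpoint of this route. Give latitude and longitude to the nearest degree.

≈ lat 46°S, lon 180°E

Convert each endpoint to a unit vector on the sphere (x = cos φ cos λ, y = cos φ sin λ, z = sin φ).
The central angle between the endpoints is δ = arccos(p₁·p₂) ≈ 1.796 rad (102.9°).
Interpolate at f = 1/2 with slerp weights a = sin((1−f)δ)/sin δ ≈ 0.802, b = sin(fδ)/sin δ ≈ 0.802.
p = a·p₁ + b·p₂ ≈ (-0.694, -0.005, -0.720); φ = arcsin(p_z) ≈ -46.05°, λ = atan2(p_y, p_x) ≈ -179.57°.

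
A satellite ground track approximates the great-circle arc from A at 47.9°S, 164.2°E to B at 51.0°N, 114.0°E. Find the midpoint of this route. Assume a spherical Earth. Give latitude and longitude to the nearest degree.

Convert each endpoint to a unit vector on the sphere (x = cos φ cos λ, y = cos φ sin λ, z = sin φ).
The central angle between the endpoints is δ = arccos(p₁·p₂) ≈ 1.882 rad (107.9°).
Interpolate at f = 1/2 with slerp weights a = sin((1−f)δ)/sin δ ≈ 0.849, b = sin(fδ)/sin δ ≈ 0.849.
p = a·p₁ + b·p₂ ≈ (-0.765, 0.643, 0.030); φ = arcsin(p_z) ≈ 1.71°, λ = atan2(p_y, p_x) ≈ 139.95°.

≈ 2°N, 140°E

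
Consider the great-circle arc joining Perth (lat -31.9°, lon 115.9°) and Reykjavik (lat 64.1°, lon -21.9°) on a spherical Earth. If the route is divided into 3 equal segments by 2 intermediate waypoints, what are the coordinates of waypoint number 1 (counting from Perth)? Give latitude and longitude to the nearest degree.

≈ lat 11°, lon 97°

Convert each endpoint to a unit vector on the sphere (x = cos φ cos λ, y = cos φ sin λ, z = sin φ).
The central angle between the endpoints is δ = arccos(p₁·p₂) ≈ 2.419 rad (138.6°).
Interpolate at f = 1/3 with slerp weights a = sin((1−f)δ)/sin δ ≈ 1.511, b = sin(fδ)/sin δ ≈ 1.091.
p = a·p₁ + b·p₂ ≈ (-0.118, 0.976, 0.183); φ = arcsin(p_z) ≈ 10.57°, λ = atan2(p_y, p_x) ≈ 96.89°.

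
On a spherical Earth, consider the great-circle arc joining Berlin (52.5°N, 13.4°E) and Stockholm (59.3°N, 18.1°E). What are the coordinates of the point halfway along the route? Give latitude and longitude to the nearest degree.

≈ 56°N, 16°E

Write both endpoints as unit vectors p₁, p₂ with components (cos φ cos λ, cos φ sin λ, sin φ).
The central angle between the endpoints is δ = arccos(p₁·p₂) ≈ 0.127 rad (7.3°).
Interpolate at f = 1/2 with slerp weights a = sin((1−f)δ)/sin δ ≈ 0.501, b = sin(fδ)/sin δ ≈ 0.501.
p = a·p₁ + b·p₂ ≈ (0.540, 0.150, 0.828); φ = arcsin(p_z) ≈ 55.92°, λ = atan2(p_y, p_x) ≈ 15.54°.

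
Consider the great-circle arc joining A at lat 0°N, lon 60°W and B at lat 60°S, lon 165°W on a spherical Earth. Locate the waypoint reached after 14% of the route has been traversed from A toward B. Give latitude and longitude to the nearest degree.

The haversine formula gives a central angle δ ≈ 1.701 rad (97.4°) between the endpoints.
Interpolate at f = 0.14 with slerp weights a = sin((1−f)δ)/sin δ ≈ 1.003, b = sin(fδ)/sin δ ≈ 0.238.
p = a·p₁ + b·p₂ ≈ (0.386, -0.899, -0.206); φ = arcsin(p_z) ≈ -11.89°, λ = atan2(p_y, p_x) ≈ -66.74°.

≈ lat 12°S, lon 67°W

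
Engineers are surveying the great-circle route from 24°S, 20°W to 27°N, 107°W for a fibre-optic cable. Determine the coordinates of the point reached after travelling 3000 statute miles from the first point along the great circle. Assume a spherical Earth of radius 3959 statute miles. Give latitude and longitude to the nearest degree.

Convert each endpoint to a unit vector on the sphere (x = cos φ cos λ, y = cos φ sin λ, z = sin φ).
The central angle between the endpoints is δ = arccos(p₁·p₂) ≈ 1.713 rad (98.2°). The total great-circle distance is δ·R ≈ 1.713 × 3959 ≈ 6783 mi, so the target fraction is f = 3000/6783 ≈ 0.442.
Interpolate at f ≈ 0.442 with slerp weights a = sin((1−f)δ)/sin δ ≈ 0.825, b = sin(fδ)/sin δ ≈ 0.694.
p = a·p₁ + b·p₂ ≈ (0.527, -0.849, -0.020); φ = arcsin(p_z) ≈ -1.17°, λ = atan2(p_y, p_x) ≈ -58.17°.

≈ 1°S, 58°W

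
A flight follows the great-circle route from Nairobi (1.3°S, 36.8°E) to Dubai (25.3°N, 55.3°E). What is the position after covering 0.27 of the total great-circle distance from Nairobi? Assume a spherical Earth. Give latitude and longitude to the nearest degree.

≈ 6°N, 41°E

Write both endpoints as unit vectors p₁, p₂ with components (cos φ cos λ, cos φ sin λ, sin φ).
The central angle between the endpoints is δ = arccos(p₁·p₂) ≈ 0.560 rad (32.1°).
Interpolate at f = 0.27 with slerp weights a = sin((1−f)δ)/sin δ ≈ 0.748, b = sin(fδ)/sin δ ≈ 0.284.
p = a·p₁ + b·p₂ ≈ (0.745, 0.659, 0.104); φ = arcsin(p_z) ≈ 5.98°, λ = atan2(p_y, p_x) ≈ 41.49°.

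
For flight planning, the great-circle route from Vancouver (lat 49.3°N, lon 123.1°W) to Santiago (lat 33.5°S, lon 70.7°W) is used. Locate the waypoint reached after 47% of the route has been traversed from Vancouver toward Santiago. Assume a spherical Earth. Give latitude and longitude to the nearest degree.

≈ lat 11°N, lon 95°W

Convert each endpoint to a unit vector on the sphere (x = cos φ cos λ, y = cos φ sin λ, z = sin φ).
The central angle between the endpoints is δ = arccos(p₁·p₂) ≈ 1.658 rad (95.0°).
Interpolate at f = 0.47 with slerp weights a = sin((1−f)δ)/sin δ ≈ 0.773, b = sin(fδ)/sin δ ≈ 0.705.
p = a·p₁ + b·p₂ ≈ (-0.081, -0.977, 0.197); φ = arcsin(p_z) ≈ 11.34°, λ = atan2(p_y, p_x) ≈ -94.73°.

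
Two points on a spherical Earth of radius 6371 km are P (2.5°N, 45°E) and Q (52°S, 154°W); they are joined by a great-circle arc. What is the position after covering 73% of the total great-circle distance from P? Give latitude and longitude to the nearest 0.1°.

Write both endpoints as unit vectors p₁, p₂ with components (cos φ cos λ, cos φ sin λ, sin φ).
The central angle between the endpoints is δ = arccos(p₁·p₂) ≈ 2.234 rad (128.0°).
Interpolate at f = 0.73 with slerp weights a = sin((1−f)δ)/sin δ ≈ 0.720, b = sin(fδ)/sin δ ≈ 1.267.
p = a·p₁ + b·p₂ ≈ (-0.192, 0.167, -0.967); φ = arcsin(p_z) ≈ -75.25°, λ = atan2(p_y, p_x) ≈ 139.08°.

≈ (75.2°S, 139.1°E)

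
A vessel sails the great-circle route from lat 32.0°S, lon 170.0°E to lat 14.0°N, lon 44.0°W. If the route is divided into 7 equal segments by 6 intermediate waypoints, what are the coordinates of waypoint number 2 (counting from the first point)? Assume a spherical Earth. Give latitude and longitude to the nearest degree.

Write both endpoints as unit vectors p₁, p₂ with components (cos φ cos λ, cos φ sin λ, sin φ).
The central angle between the endpoints is δ = arccos(p₁·p₂) ≈ 2.516 rad (144.1°).
Interpolate at f = 2/7 with slerp weights a = sin((1−f)δ)/sin δ ≈ 1.663, b = sin(fδ)/sin δ ≈ 1.124.
p = a·p₁ + b·p₂ ≈ (-0.605, -0.513, -0.610); φ = arcsin(p_z) ≈ -37.56°, λ = atan2(p_y, p_x) ≈ -139.72°.

≈ lat 38°S, lon 140°W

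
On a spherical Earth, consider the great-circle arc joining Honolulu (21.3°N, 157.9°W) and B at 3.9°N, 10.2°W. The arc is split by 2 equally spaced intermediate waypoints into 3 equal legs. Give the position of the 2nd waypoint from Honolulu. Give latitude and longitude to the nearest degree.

≈ 31°N, 51°W

From cos δ = sin φ₁ sin φ₂ + cos φ₁ cos φ₂ cos Δλ, the central angle is δ ≈ 2.436 rad (139.6°).
Interpolate at f = 2/3 with slerp weights a = sin((1−f)δ)/sin δ ≈ 1.118, b = sin(fδ)/sin δ ≈ 1.539.
p = a·p₁ + b·p₂ ≈ (0.546, -0.664, 0.511); φ = arcsin(p_z) ≈ 30.73°, λ = atan2(p_y, p_x) ≈ -50.57°.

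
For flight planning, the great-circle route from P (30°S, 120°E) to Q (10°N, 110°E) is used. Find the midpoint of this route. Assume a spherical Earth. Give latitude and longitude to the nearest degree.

≈ (10°S, 115°E)

Convert each endpoint to a unit vector on the sphere (x = cos φ cos λ, y = cos φ sin λ, z = sin φ).
The central angle between the endpoints is δ = arccos(p₁·p₂) ≈ 0.718 rad (41.1°).
Interpolate at f = 1/2 with slerp weights a = sin((1−f)δ)/sin δ ≈ 0.534, b = sin(fδ)/sin δ ≈ 0.534.
p = a·p₁ + b·p₂ ≈ (-0.411, 0.895, -0.174); φ = arcsin(p_z) ≈ -10.04°, λ = atan2(p_y, p_x) ≈ 114.68°.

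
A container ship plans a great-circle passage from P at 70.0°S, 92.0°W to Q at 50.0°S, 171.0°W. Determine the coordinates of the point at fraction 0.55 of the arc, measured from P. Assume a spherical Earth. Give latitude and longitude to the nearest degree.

Write both endpoints as unit vectors p₁, p₂ with components (cos φ cos λ, cos φ sin λ, sin φ).
The central angle between the endpoints is δ = arccos(p₁·p₂) ≈ 0.705 rad (40.4°).
Interpolate at f = 0.55 with slerp weights a = sin((1−f)δ)/sin δ ≈ 0.481, b = sin(fδ)/sin δ ≈ 0.583.
p = a·p₁ + b·p₂ ≈ (-0.376, -0.223, -0.899); φ = arcsin(p_z) ≈ -64.06°, λ = atan2(p_y, p_x) ≈ -149.32°.

≈ 64°S, 149°W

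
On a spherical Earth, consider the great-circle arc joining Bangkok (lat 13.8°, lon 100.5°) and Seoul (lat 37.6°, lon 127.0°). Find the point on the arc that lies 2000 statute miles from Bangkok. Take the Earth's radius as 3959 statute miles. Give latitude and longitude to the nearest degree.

Write both endpoints as unit vectors p₁, p₂ with components (cos φ cos λ, cos φ sin λ, sin φ).
The central angle between the endpoints is δ = arccos(p₁·p₂) ≈ 0.584 rad (33.5°). The total great-circle distance is δ·R ≈ 0.584 × 3959 ≈ 2313 mi, so the target fraction is f = 2000/2313 ≈ 0.865.
Interpolate at f ≈ 0.865 with slerp weights a = sin((1−f)δ)/sin δ ≈ 0.143, b = sin(fδ)/sin δ ≈ 0.877.
p = a·p₁ + b·p₂ ≈ (-0.444, 0.692, 0.570); φ = arcsin(p_z) ≈ 34.72°, λ = atan2(p_y, p_x) ≈ 122.67°.

≈ lat 35°, lon 123°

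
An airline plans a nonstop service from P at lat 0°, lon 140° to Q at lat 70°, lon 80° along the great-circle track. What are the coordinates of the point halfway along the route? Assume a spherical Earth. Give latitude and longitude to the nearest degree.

≈ lat 38°, lon 126°

Convert each endpoint to a unit vector on the sphere (x = cos φ cos λ, y = cos φ sin λ, z = sin φ).
The central angle between the endpoints is δ = arccos(p₁·p₂) ≈ 1.399 rad (80.2°).
Interpolate at f = 1/2 with slerp weights a = sin((1−f)δ)/sin δ ≈ 0.653, b = sin(fδ)/sin δ ≈ 0.653.
p = a·p₁ + b·p₂ ≈ (-0.462, 0.640, 0.614); φ = arcsin(p_z) ≈ 37.88°, λ = atan2(p_y, p_x) ≈ 125.81°.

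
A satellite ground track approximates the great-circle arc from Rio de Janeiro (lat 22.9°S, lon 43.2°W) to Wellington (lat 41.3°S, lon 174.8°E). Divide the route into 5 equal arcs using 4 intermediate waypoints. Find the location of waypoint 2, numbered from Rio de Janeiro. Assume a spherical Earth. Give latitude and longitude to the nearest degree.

Write both endpoints as unit vectors p₁, p₂ with components (cos φ cos λ, cos φ sin λ, sin φ).
The central angle between the endpoints is δ = arccos(p₁·p₂) ≈ 1.863 rad (106.8°).
Interpolate at f = 2/5 with slerp weights a = sin((1−f)δ)/sin δ ≈ 0.939, b = sin(fδ)/sin δ ≈ 0.708.
p = a·p₁ + b·p₂ ≈ (0.101, -0.544, -0.833); φ = arcsin(p_z) ≈ -56.41°, λ = atan2(p_y, p_x) ≈ -79.51°.

≈ lat 56°S, lon 80°W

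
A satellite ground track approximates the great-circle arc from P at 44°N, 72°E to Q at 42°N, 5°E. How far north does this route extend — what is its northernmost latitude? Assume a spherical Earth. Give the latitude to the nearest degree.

≈ 48°N

The great circle lies in the plane with unit normal n̂ = (p₁ × p₂)/|p₁ × p₂|.
Here n̂_z ≈ -0.666; the vertex latitude is φ_max = arccos|n̂_z| ≈ 48.3°.
Check via Clairaut: cos φ_max = |cos φ₁| · sin C = cos(44.0°)·sin(67.8°) ≈ 0.666, again giving ≈ 48.3°.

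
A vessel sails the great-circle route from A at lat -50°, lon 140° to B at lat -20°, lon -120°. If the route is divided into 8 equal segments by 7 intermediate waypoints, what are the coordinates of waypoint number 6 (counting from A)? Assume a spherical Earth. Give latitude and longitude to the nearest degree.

Write both endpoints as unit vectors p₁, p₂ with components (cos φ cos λ, cos φ sin λ, sin φ).
The central angle between the endpoints is δ = arccos(p₁·p₂) ≈ 1.413 rad (81.0°).
Interpolate at f = 6/8 with slerp weights a = sin((1−f)δ)/sin δ ≈ 0.350, b = sin(fδ)/sin δ ≈ 0.883.
p = a·p₁ + b·p₂ ≈ (-0.587, -0.574, -0.570); φ = arcsin(p_z) ≈ -34.78°, λ = atan2(p_y, p_x) ≈ -135.66°.

≈ lat -35°, lon -136°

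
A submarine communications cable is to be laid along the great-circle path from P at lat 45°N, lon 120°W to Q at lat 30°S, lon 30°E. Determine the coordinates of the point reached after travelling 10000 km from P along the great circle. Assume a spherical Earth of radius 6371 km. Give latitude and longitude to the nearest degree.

≈ lat 16°N, lon 14°W

Convert each endpoint to a unit vector on the sphere (x = cos φ cos λ, y = cos φ sin λ, z = sin φ).
The central angle between the endpoints is δ = arccos(p₁·p₂) ≈ 2.655 rad (152.1°). The total great-circle distance is δ·R ≈ 2.655 × 6371 ≈ 16914 km, so the target fraction is f = 10000/16914 ≈ 0.591.
Interpolate at f ≈ 0.591 with slerp weights a = sin((1−f)δ)/sin δ ≈ 1.891, b = sin(fδ)/sin δ ≈ 2.138.
p = a·p₁ + b·p₂ ≈ (0.935, -0.232, 0.268); φ = arcsin(p_z) ≈ 15.55°, λ = atan2(p_y, p_x) ≈ -13.95°.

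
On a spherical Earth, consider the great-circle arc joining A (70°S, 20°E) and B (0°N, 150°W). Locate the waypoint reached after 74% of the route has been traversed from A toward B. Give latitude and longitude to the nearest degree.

≈ (28°S, 148°W)

Write both endpoints as unit vectors p₁, p₂ with components (cos φ cos λ, cos φ sin λ, sin φ).
The central angle between the endpoints is δ = arccos(p₁·p₂) ≈ 1.914 rad (109.7°).
Interpolate at f = 0.74 with slerp weights a = sin((1−f)δ)/sin δ ≈ 0.507, b = sin(fδ)/sin δ ≈ 1.049.
p = a·p₁ + b·p₂ ≈ (-0.746, -0.465, -0.476); φ = arcsin(p_z) ≈ -28.46°, λ = atan2(p_y, p_x) ≈ -148.04°.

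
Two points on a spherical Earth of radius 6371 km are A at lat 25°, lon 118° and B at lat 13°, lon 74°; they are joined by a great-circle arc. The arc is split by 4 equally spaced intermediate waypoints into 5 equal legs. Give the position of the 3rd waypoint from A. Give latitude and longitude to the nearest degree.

≈ lat 19°, lon 91°

Write both endpoints as unit vectors p₁, p₂ with components (cos φ cos λ, cos φ sin λ, sin φ).
The central angle between the endpoints is δ = arccos(p₁·p₂) ≈ 0.752 rad (43.1°).
Interpolate at f = 3/5 with slerp weights a = sin((1−f)δ)/sin δ ≈ 0.434, b = sin(fδ)/sin δ ≈ 0.638.
p = a·p₁ + b·p₂ ≈ (-0.013, 0.945, 0.327); φ = arcsin(p_z) ≈ 19.08°, λ = atan2(p_y, p_x) ≈ 90.79°.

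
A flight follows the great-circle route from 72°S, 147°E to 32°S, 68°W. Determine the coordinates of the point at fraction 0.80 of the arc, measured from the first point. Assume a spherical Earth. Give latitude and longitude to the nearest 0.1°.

≈ 46.3°S, 71.9°W

Convert each endpoint to a unit vector on the sphere (x = cos φ cos λ, y = cos φ sin λ, z = sin φ).
The central angle between the endpoints is δ = arccos(p₁·p₂) ≈ 1.277 rad (73.2°).
Interpolate at f = 0.80 with slerp weights a = sin((1−f)δ)/sin δ ≈ 0.264, b = sin(fδ)/sin δ ≈ 0.891.
p = a·p₁ + b·p₂ ≈ (0.215, -0.656, -0.723); φ = arcsin(p_z) ≈ -46.33°, λ = atan2(p_y, p_x) ≈ -71.89°.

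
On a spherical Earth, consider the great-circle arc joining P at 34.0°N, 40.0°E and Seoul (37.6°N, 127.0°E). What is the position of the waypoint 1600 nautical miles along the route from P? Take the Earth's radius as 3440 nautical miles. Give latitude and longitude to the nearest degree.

≈ 44°N, 72°E

Convert each endpoint to a unit vector on the sphere (x = cos φ cos λ, y = cos φ sin λ, z = sin φ).
The central angle between the endpoints is δ = arccos(p₁·p₂) ≈ 1.186 rad (67.9°). The total great-circle distance is δ·R ≈ 1.186 × 3440 ≈ 4079 nmi, so the target fraction is f = 1600/4079 ≈ 0.392.
Interpolate at f ≈ 0.392 with slerp weights a = sin((1−f)δ)/sin δ ≈ 0.712, b = sin(fδ)/sin δ ≈ 0.484.
p = a·p₁ + b·p₂ ≈ (0.221, 0.686, 0.693); φ = arcsin(p_z) ≈ 43.90°, λ = atan2(p_y, p_x) ≈ 72.10°.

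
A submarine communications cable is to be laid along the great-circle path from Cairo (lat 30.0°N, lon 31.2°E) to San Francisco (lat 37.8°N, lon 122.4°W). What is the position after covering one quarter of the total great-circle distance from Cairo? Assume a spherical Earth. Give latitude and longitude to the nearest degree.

From cos δ = sin φ₁ sin φ₂ + cos φ₁ cos φ₂ cos Δλ, the central angle is δ ≈ 1.882 rad (107.8°).
Interpolate at f = 1/4 with slerp weights a = sin((1−f)δ)/sin δ ≈ 1.037, b = sin(fδ)/sin δ ≈ 0.476.
p = a·p₁ + b·p₂ ≈ (0.567, 0.148, 0.811); φ = arcsin(p_z) ≈ 54.15°, λ = atan2(p_y, p_x) ≈ 14.60°.

≈ lat 54°N, lon 15°E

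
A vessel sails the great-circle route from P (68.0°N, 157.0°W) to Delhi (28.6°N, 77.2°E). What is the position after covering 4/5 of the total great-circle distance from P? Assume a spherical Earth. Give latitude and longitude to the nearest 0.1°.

≈ (42.8°N, 83.6°E)

Write both endpoints as unit vectors p₁, p₂ with components (cos φ cos λ, cos φ sin λ, sin φ).
The central angle between the endpoints is δ = arccos(p₁·p₂) ≈ 1.317 rad (75.4°).
Interpolate at f = 4/5 with slerp weights a = sin((1−f)δ)/sin δ ≈ 0.269, b = sin(fδ)/sin δ ≈ 0.898.
p = a·p₁ + b·p₂ ≈ (0.082, 0.729, 0.679); φ = arcsin(p_z) ≈ 42.78°, λ = atan2(p_y, p_x) ≈ 83.59°.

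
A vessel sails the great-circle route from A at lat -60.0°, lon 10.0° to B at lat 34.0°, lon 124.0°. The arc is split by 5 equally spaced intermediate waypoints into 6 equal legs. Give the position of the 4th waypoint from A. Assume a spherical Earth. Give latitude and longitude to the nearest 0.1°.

Write both endpoints as unit vectors p₁, p₂ with components (cos φ cos λ, cos φ sin λ, sin φ).
The central angle between the endpoints is δ = arccos(p₁·p₂) ≈ 2.282 rad (130.8°).
Interpolate at f = 4/6 with slerp weights a = sin((1−f)δ)/sin δ ≈ 0.910, b = sin(fδ)/sin δ ≈ 1.319.
p = a·p₁ + b·p₂ ≈ (-0.163, 0.985, -0.051); φ = arcsin(p_z) ≈ -2.92°, λ = atan2(p_y, p_x) ≈ 99.40°.

≈ lat -2.9°, lon 99.4°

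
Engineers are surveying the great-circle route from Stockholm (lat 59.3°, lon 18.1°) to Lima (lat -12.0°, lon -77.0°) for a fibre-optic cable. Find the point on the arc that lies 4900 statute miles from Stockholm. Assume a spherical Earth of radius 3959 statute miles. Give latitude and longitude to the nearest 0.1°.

≈ lat 15.4°, lon -60.3°

Convert each endpoint to a unit vector on the sphere (x = cos φ cos λ, y = cos φ sin λ, z = sin φ).
The central angle between the endpoints is δ = arccos(p₁·p₂) ≈ 1.796 rad (102.9°). The total great-circle distance is δ·R ≈ 1.796 × 3959 ≈ 7110 mi, so the target fraction is f = 4900/7110 ≈ 0.689.
Interpolate at f ≈ 0.689 with slerp weights a = sin((1−f)δ)/sin δ ≈ 0.543, b = sin(fδ)/sin δ ≈ 0.969.
p = a·p₁ + b·p₂ ≈ (0.477, -0.838, 0.266); φ = arcsin(p_z) ≈ 15.40°, λ = atan2(p_y, p_x) ≈ -60.35°.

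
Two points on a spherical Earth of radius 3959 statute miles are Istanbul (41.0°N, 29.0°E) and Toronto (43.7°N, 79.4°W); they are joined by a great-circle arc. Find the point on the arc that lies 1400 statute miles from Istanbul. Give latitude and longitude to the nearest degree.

≈ (53°N, 5°E)

Write both endpoints as unit vectors p₁, p₂ with components (cos φ cos λ, cos φ sin λ, sin φ).
The central angle between the endpoints is δ = arccos(p₁·p₂) ≈ 1.286 rad (73.7°). The total great-circle distance is δ·R ≈ 1.286 × 3959 ≈ 5091 mi, so the target fraction is f = 1400/5091 ≈ 0.275.
Interpolate at f ≈ 0.275 with slerp weights a = sin((1−f)δ)/sin δ ≈ 0.837, b = sin(fδ)/sin δ ≈ 0.361.
p = a·p₁ + b·p₂ ≈ (0.600, 0.050, 0.798); φ = arcsin(p_z) ≈ 52.96°, λ = atan2(p_y, p_x) ≈ 4.73°.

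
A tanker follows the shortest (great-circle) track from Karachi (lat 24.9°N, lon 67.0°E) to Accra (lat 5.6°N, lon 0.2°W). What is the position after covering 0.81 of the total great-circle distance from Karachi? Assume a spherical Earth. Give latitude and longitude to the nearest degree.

From cos δ = sin φ₁ sin φ₂ + cos φ₁ cos φ₂ cos Δλ, the central angle is δ ≈ 1.169 rad (67.0°).
Interpolate at f = 0.81 with slerp weights a = sin((1−f)δ)/sin δ ≈ 0.239, b = sin(fδ)/sin δ ≈ 0.882.
p = a·p₁ + b·p₂ ≈ (0.962, 0.197, 0.187); φ = arcsin(p_z) ≈ 10.77°, λ = atan2(p_y, p_x) ≈ 11.56°.

≈ lat 11°N, lon 12°E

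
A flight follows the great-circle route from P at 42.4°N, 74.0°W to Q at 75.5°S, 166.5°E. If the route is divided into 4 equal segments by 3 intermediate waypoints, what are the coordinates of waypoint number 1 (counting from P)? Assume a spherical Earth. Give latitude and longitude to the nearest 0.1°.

Convert each endpoint to a unit vector on the sphere (x = cos φ cos λ, y = cos φ sin λ, z = sin φ).
The central angle between the endpoints is δ = arccos(p₁·p₂) ≈ 2.410 rad (138.1°).
Interpolate at f = 1/4 with slerp weights a = sin((1−f)δ)/sin δ ≈ 1.455, b = sin(fδ)/sin δ ≈ 0.848.
p = a·p₁ + b·p₂ ≈ (0.090, -0.983, 0.160); φ = arcsin(p_z) ≈ 9.21°, λ = atan2(p_y, p_x) ≈ -84.79°.

≈ 9.2°N, 84.8°W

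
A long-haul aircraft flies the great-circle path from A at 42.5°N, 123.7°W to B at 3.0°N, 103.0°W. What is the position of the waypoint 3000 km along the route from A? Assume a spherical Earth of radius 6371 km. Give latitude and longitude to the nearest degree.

Write both endpoints as unit vectors p₁, p₂ with components (cos φ cos λ, cos φ sin λ, sin φ).
The central angle between the endpoints is δ = arccos(p₁·p₂) ≈ 0.761 rad (43.6°). The total great-circle distance is δ·R ≈ 0.761 × 6371 ≈ 4849 km, so the target fraction is f = 3000/4849 ≈ 0.619.
Interpolate at f ≈ 0.619 with slerp weights a = sin((1−f)δ)/sin δ ≈ 0.415, b = sin(fδ)/sin δ ≈ 0.658.
p = a·p₁ + b·p₂ ≈ (-0.317, -0.895, 0.315); φ = arcsin(p_z) ≈ 18.34°, λ = atan2(p_y, p_x) ≈ -109.54°.

≈ 18°N, 110°W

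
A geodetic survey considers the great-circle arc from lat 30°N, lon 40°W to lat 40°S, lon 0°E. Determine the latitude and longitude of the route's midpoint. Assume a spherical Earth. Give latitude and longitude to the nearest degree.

The haversine formula gives a central angle δ ≈ 1.383 rad (79.2°) between the endpoints.
Interpolate at f = 1/2 with slerp weights a = sin((1−f)δ)/sin δ ≈ 0.649, b = sin(fδ)/sin δ ≈ 0.649.
p = a·p₁ + b·p₂ ≈ (0.928, -0.361, -0.093); φ = arcsin(p_z) ≈ -5.32°, λ = atan2(p_y, p_x) ≈ -21.28°.

≈ lat 5°S, lon 21°W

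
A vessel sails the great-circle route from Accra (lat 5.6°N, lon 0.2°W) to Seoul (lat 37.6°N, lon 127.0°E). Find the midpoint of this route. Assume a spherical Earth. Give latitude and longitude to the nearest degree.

≈ lat 41°N, lon 51°E

The haversine formula gives a central angle δ ≈ 2.001 rad (114.7°) between the endpoints.
Interpolate at f = 1/2 with slerp weights a = sin((1−f)δ)/sin δ ≈ 0.926, b = sin(fδ)/sin δ ≈ 0.926.
p = a·p₁ + b·p₂ ≈ (0.480, 0.583, 0.656); φ = arcsin(p_z) ≈ 40.96°, λ = atan2(p_y, p_x) ≈ 50.52°.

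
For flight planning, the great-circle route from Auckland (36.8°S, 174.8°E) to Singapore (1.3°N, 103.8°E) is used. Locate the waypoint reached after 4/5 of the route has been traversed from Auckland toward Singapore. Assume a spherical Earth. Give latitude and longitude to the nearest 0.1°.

≈ 8.1°S, 115.7°E

From cos δ = sin φ₁ sin φ₂ + cos φ₁ cos φ₂ cos Δλ, the central angle is δ ≈ 1.321 rad (75.7°).
Interpolate at f = 4/5 with slerp weights a = sin((1−f)δ)/sin δ ≈ 0.270, b = sin(fδ)/sin δ ≈ 0.899.
p = a·p₁ + b·p₂ ≈ (-0.429, 0.892, -0.141); φ = arcsin(p_z) ≈ -8.11°, λ = atan2(p_y, p_x) ≈ 115.70°.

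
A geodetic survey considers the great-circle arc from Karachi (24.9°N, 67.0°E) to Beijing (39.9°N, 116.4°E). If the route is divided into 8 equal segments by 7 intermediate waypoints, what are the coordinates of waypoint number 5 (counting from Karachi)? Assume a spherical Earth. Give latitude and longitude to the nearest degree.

≈ (37°N, 96°E)

The haversine formula gives a central angle δ ≈ 0.763 rad (43.7°) between the endpoints.
Interpolate at f = 5/8 with slerp weights a = sin((1−f)δ)/sin δ ≈ 0.408, b = sin(fδ)/sin δ ≈ 0.664.
p = a·p₁ + b·p₂ ≈ (-0.082, 0.797, 0.598); φ = arcsin(p_z) ≈ 36.72°, λ = atan2(p_y, p_x) ≈ 95.86°.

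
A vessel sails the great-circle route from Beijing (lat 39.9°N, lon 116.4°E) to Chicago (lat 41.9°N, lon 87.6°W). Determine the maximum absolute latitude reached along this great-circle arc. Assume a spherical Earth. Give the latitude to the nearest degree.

≈ 77°N

The great circle lies in the plane with unit normal n̂ = (p₁ × p₂)/|p₁ × p₂|.
Here n̂_z ≈ +0.233; the vertex latitude is φ_max = arccos|n̂_z| ≈ 76.5°.
Check via Clairaut: cos φ_max = |cos φ₁| · sin C = cos(39.9°)·sin(17.7°) ≈ 0.233, again giving ≈ 76.5°.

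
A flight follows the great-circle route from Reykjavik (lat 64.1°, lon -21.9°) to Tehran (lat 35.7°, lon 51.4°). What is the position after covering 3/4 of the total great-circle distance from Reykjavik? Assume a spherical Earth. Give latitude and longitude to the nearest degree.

Convert each endpoint to a unit vector on the sphere (x = cos φ cos λ, y = cos φ sin λ, z = sin φ).
The central angle between the endpoints is δ = arccos(p₁·p₂) ≈ 0.893 rad (51.2°).
Interpolate at f = 3/4 with slerp weights a = sin((1−f)δ)/sin δ ≈ 0.284, b = sin(fδ)/sin δ ≈ 0.797.
p = a·p₁ + b·p₂ ≈ (0.519, 0.460, 0.721); φ = arcsin(p_z) ≈ 46.12°, λ = atan2(p_y, p_x) ≈ 41.52°.

≈ lat 46°, lon 42°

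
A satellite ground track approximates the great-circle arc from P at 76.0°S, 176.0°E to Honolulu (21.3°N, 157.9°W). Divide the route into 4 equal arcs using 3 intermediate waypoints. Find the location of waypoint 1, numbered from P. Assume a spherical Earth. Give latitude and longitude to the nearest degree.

≈ 52°S, 168°W

The haversine formula gives a central angle δ ≈ 1.721 rad (98.6°) between the endpoints.
Interpolate at f = 1/4 with slerp weights a = sin((1−f)δ)/sin δ ≈ 0.972, b = sin(fδ)/sin δ ≈ 0.422.
p = a·p₁ + b·p₂ ≈ (-0.599, -0.132, -0.790); φ = arcsin(p_z) ≈ -52.18°, λ = atan2(p_y, p_x) ≈ -167.61°.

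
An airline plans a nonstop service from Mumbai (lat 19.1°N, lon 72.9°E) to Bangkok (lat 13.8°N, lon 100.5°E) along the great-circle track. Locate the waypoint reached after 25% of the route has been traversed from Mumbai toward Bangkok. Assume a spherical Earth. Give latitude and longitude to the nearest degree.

≈ lat 18°N, lon 80°E

Convert each endpoint to a unit vector on the sphere (x = cos φ cos λ, y = cos φ sin λ, z = sin φ).
The central angle between the endpoints is δ = arccos(p₁·p₂) ≈ 0.471 rad (27.0°).
Interpolate at f = 0.25 with slerp weights a = sin((1−f)δ)/sin δ ≈ 0.762, b = sin(fδ)/sin δ ≈ 0.259.
p = a·p₁ + b·p₂ ≈ (0.166, 0.936, 0.311); φ = arcsin(p_z) ≈ 18.13°, λ = atan2(p_y, p_x) ≈ 79.94°.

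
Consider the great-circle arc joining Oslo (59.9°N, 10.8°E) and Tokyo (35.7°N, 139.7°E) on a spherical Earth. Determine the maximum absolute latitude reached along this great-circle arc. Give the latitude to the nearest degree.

The great circle lies in the plane with unit normal n̂ = (p₁ × p₂)/|p₁ × p₂|.
Here n̂_z ≈ +0.327; the vertex latitude is φ_max = arccos|n̂_z| ≈ 70.9°.

≈ 71°N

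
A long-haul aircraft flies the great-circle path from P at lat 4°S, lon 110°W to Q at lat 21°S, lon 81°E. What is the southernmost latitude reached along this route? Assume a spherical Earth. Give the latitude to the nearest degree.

≈ 67°S

The great circle lies in the plane with unit normal n̂ = (p₁ × p₂)/|p₁ × p₂|.
Here n̂_z ≈ -0.388; the vertex latitude is φ_max = arccos|n̂_z| ≈ 67.1°.
Check via Clairaut: cos φ_max = |cos φ₁| · sin C = cos(4.0°)·sin(157.1°) ≈ 0.388, again giving ≈ 67.1°.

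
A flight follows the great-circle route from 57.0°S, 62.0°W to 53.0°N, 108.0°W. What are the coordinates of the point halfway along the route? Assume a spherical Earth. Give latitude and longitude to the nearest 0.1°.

≈ 2.2°S, 86.2°W

The haversine formula gives a central angle δ ≈ 2.029 rad (116.2°) between the endpoints.
Interpolate at f = 1/2 with slerp weights a = sin((1−f)δ)/sin δ ≈ 0.947, b = sin(fδ)/sin δ ≈ 0.947.
p = a·p₁ + b·p₂ ≈ (0.066, -0.997, -0.038); φ = arcsin(p_z) ≈ -2.17°, λ = atan2(p_y, p_x) ≈ -86.21°.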